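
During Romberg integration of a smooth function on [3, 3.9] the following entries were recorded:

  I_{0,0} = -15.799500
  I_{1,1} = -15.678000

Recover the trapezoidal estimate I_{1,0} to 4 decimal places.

-15.7084

From I_{1,1} = (4·I_{1,0} − I_{0,0})/3, solve for I_{1,0}:
4·I_{1,0} = 3·(-15.678000) + (-15.799500) = -62.833500
I_{1,0} = -15.708375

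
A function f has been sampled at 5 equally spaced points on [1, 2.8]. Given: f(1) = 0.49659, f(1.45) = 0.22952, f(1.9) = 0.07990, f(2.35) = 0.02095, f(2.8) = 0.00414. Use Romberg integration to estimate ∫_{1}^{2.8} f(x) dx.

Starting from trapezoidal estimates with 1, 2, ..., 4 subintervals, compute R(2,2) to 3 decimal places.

0.250

R(0,0) (trapezoid, 1 panel, h=1.8000): 0.45066
R(1,0) (trapezoid, 2 panels, h=0.9000): 0.29724
R(2,0) (trapezoid, 4 panels, h=0.4500): 0.26133
R(1,1) = 0.29724 + (0.29724 − 0.45066)/3 = 0.24610
R(2,1) = 0.26133 + (0.26133 − 0.29724)/3 = 0.24936
R(2,2) = 0.24936 + (0.24936 − 0.24610)/15 = 0.24958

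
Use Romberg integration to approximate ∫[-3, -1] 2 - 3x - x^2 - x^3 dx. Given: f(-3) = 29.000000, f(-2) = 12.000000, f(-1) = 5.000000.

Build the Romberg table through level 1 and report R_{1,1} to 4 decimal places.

R_{0,0} (trapezoid, 1 panel, h=2.0000): 34.000000
R_{1,0} (trapezoid, 2 panels, h=1.0000): 29.000000
R_{1,1} = 29.000000 + (29.000000 − 34.000000)/3 = 27.333333

27.3333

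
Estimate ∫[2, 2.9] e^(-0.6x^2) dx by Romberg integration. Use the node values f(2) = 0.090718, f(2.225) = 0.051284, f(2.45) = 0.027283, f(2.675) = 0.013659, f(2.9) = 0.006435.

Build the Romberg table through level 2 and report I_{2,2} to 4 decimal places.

I_{0,0} (trapezoid, 1 panel, h=0.9000): 0.043719
I_{1,0} (trapezoid, 2 panels, h=0.4500): 0.034137
I_{2,0} (trapezoid, 4 panels, h=0.2250): 0.031681
I_{1,1} = 0.034137 + (0.034137 − 0.043719)/3 = 0.030943
I_{2,1} = 0.031681 + (0.031681 − 0.034137)/3 = 0.030862
I_{2,2} = 0.030862 + (0.030862 − 0.030943)/15 = 0.030857

0.0309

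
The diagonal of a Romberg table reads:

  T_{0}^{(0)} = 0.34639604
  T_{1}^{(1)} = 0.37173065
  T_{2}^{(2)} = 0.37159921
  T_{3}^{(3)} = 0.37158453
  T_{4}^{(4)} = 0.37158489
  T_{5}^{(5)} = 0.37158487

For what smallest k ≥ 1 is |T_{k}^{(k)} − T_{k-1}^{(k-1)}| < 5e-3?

k = 2

|T_{1}^{(1)} − T_{0}^{(0)}| = 0.02533461 ≥ 5e-3
|T_{2}^{(2)} − T_{1}^{(1)}| = 0.00013144 < 5e-3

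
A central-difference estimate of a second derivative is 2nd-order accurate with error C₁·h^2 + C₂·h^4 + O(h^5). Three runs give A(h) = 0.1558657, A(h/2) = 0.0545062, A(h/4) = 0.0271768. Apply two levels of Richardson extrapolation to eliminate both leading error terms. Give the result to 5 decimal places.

First eliminate the h^2 term (factor 2^2 = 4):
  B₁ = (4·0.0545062 − 0.1558657)/3 = 0.0207197
  B₂ = (4·0.0271768 − 0.0545062)/3 = 0.0180670
Then eliminate the h^4 term (factor 2^4 = 16):
  (16·0.0180670 − 0.0207197)/15 = 0.0178902

0.01789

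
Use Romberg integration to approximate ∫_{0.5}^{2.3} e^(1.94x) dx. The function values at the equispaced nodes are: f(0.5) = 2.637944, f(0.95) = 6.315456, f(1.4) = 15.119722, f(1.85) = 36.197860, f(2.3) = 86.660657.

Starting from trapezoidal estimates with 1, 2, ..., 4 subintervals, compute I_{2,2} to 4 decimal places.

43.3391

I_{0,0} (trapezoid, 1 panel, h=1.8000): 80.368741
I_{1,0} (trapezoid, 2 panels, h=0.9000): 53.792120
I_{2,0} (trapezoid, 4 panels, h=0.4500): 46.027052
I_{1,1} = 53.792120 + (53.792120 − 80.368741)/3 = 44.933246
I_{2,1} = 46.027052 + (46.027052 − 53.792120)/3 = 43.438696
I_{2,2} = 43.438696 + (43.438696 − 44.933246)/15 = 43.339059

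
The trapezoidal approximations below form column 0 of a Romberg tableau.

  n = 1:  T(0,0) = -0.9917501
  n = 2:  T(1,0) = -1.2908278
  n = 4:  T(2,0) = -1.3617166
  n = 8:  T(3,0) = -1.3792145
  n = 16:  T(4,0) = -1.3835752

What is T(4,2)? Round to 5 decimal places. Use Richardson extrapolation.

T(3,1) = (4·(-1.3792145) − (-1.3617166)) / 3 = -1.3850471
T(4,1) = (4·(-1.3835752) − (-1.3792145)) / 3 = -1.3850288
T(4,2) = -1.3850288 + (-1.3850288 − (-1.3850471))/15 = -1.3850276

-1.38503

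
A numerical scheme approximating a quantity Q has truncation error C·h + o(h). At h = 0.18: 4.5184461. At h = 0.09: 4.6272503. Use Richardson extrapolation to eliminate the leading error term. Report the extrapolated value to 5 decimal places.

4.73605

The leading error scales as h; refining by a factor of 2 reduces it by 2^1 = 2.
Extrapolated value = (2·A(h/2) − A(h)) / (2 − 1)
= (2·4.6272503 − 4.5184461) / 1
= 4.7360545 / 1 = 4.7360545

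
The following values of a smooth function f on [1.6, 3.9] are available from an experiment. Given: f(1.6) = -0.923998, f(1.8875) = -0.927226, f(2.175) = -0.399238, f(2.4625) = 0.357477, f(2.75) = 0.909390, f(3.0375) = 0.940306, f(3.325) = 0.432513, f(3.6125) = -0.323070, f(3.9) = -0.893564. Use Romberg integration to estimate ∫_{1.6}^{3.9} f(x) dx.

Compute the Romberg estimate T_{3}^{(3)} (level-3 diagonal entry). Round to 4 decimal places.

0.0253

T_{0}^{(0)} (trapezoid, 1 panel, h=2.3000): -2.090196
T_{1}^{(0)} (trapezoid, 2 panels, h=1.1500): 0.000700
T_{2}^{(0)} (trapezoid, 4 panels, h=0.5750): 0.019483
T_{3}^{(0)} (trapezoid, 8 panels, h=0.2875): 0.023394
T_{1}^{(1)} = 0.000700 + (0.000700 − (-2.090196))/3 = 0.697665
T_{2}^{(1)} = 0.019483 + (0.019483 − 0.000700)/3 = 0.025744
T_{3}^{(1)} = 0.023394 + (0.023394 − 0.019483)/3 = 0.024698
T_{2}^{(2)} = 0.025744 + (0.025744 − 0.697665)/15 = -0.019051
T_{3}^{(2)} = 0.024698 + (0.024698 − 0.025744)/15 = 0.024628
T_{3}^{(3)} = 0.024628 + (0.024628 − (-0.019051))/63 = 0.025321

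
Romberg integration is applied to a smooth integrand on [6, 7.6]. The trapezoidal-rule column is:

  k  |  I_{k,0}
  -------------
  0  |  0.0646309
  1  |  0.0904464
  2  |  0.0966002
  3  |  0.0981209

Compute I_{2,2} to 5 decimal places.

Richardson extrapolation on the trapezoidal column (denominator 4−1=3):
I_{1,1} = (4·0.0904464 − 0.0646309) / 3 = 0.0990516
I_{2,1} = 0.0966002 + (0.0966002 − 0.0904464)/3 = 0.0986515
I_{2,2} = (16·0.0986515 − 0.0990516) / 15 = 0.0986248

0.09862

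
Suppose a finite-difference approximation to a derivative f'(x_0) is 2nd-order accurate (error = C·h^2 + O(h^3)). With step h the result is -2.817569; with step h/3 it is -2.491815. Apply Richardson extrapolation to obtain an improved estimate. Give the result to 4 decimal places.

Extrapolated value = (9·A(h/3) − A(h)) / (9 − 1)
= (9·(-2.491815) − (-2.817569)) / 8
= -19.608766 / 8 = -2.451096

-2.4511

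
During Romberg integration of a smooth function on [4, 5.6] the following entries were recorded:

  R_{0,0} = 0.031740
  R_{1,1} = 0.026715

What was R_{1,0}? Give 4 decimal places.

0.0280

From R_{1,1} = (4·R_{1,0} − R_{0,0})/3, solve for R_{1,0}:
4·R_{1,0} = 3·0.026715 + 0.031740 = 0.111885
R_{1,0} = 0.027971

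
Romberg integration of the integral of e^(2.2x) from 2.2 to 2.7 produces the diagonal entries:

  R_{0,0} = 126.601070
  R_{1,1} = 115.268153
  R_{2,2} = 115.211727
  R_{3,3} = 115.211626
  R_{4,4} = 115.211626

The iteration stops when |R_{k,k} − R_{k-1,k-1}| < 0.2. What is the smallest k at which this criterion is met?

|R_{1,1} − R_{0,0}| = 11.332917 ≥ 0.2
|R_{2,2} − R_{1,1}| = 0.056426 < 0.2

k = 2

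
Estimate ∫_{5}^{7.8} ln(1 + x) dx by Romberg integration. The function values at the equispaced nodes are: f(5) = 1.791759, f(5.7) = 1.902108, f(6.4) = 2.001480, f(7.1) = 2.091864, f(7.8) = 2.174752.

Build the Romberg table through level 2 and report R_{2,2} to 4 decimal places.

R_{0,0} (trapezoid, 1 panel, h=2.8000): 5.553115
R_{1,0} (trapezoid, 2 panels, h=1.4000): 5.578630
R_{2,0} (trapezoid, 4 panels, h=0.7000): 5.585095
R_{1,1} = 5.578630 + (5.578630 − 5.553115)/3 = 5.587135
R_{2,1} = 5.585095 + (5.585095 − 5.578630)/3 = 5.587250
R_{2,2} = 5.587250 + (5.587250 − 5.587135)/15 = 5.587258

5.5873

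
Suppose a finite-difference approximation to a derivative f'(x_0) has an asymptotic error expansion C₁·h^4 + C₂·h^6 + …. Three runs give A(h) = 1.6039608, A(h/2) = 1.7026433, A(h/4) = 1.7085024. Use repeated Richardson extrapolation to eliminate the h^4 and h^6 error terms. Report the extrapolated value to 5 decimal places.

1.70889

First eliminate the h^4 term (factor 2^4 = 16):
  B₁ = (16·1.7026433 − 1.6039608)/15 = 1.7092221
  B₂ = (16·1.7085024 − 1.7026433)/15 = 1.7088930
Then eliminate the h^6 term (factor 2^6 = 64):
  (64·1.7088930 − 1.7092221)/63 = 1.7088878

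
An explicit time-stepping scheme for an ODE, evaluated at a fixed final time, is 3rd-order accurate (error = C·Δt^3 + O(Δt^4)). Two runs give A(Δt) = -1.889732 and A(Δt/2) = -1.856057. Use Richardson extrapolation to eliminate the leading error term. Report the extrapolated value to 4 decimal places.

-1.8512

Extrapolated value = (8·A(Δt/2) − A(Δt)) / (8 − 1)
= (8·(-1.856057) − (-1.889732)) / 7
= -12.958724 / 7 = -1.851246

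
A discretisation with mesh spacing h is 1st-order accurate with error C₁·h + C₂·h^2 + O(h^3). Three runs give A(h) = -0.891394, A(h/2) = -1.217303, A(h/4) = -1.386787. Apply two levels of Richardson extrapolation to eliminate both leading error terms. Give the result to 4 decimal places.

-1.5606

First eliminate the h term (factor 2^1 = 2):
  B₁ = (2·(-1.217303) − (-0.891394))/1 = -1.543212
  B₂ = (2·(-1.386787) − (-1.217303))/1 = -1.556271
Then eliminate the h^2 term (factor 2^2 = 4):
  (4·(-1.556271) − (-1.543212))/3 = -1.560624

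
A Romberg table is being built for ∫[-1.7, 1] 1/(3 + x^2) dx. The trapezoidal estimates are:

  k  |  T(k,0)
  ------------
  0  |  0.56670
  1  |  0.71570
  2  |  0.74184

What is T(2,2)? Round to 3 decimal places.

0.750

Richardson extrapolation on the trapezoidal column (denominator 4−1=3):
T(1,1) = 0.71570 + (0.71570 − 0.56670)/3 = 0.76537
T(2,1) = 0.74184 + (0.74184 − 0.71570)/3 = 0.75055
T(2,2) = 0.75055 + (0.75055 − 0.76537)/15 = 0.74956
(Column j=1 coincides with Simpson's rule on the same nodes.)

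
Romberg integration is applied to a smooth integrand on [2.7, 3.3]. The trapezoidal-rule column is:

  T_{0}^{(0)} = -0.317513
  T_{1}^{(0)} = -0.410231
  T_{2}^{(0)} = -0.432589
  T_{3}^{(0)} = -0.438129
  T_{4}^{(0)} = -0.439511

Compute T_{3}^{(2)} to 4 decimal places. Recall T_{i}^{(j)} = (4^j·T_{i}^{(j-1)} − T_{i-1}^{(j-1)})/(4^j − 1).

-0.4400

T_{2}^{(1)} = -0.432589 + (-0.432589 − (-0.410231))/3 = -0.440042
T_{3}^{(1)} = -0.438129 + (-0.438129 − (-0.432589))/3 = -0.439976
T_{3}^{(2)} = -0.439976 + (-0.439976 − (-0.440042))/15 = -0.439972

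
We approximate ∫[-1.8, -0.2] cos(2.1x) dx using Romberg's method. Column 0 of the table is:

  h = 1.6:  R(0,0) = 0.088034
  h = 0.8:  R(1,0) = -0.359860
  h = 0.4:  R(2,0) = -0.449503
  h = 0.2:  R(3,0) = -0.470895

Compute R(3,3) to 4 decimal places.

-0.4779

Richardson extrapolation on the trapezoidal column (denominator 4−1=3):
R(1,1) = -0.359860 + (-0.359860 − 0.088034)/3 = -0.509158
R(2,1) = -0.449503 + (-0.449503 − (-0.359860))/3 = -0.479384
R(3,1) = -0.470895 + (-0.470895 − (-0.449503))/3 = -0.478026
R(2,2) = (16·(-0.479384) − (-0.509158)) / 15 = -0.477399
R(3,2) = (16·(-0.478026) − (-0.479384)) / 15 = -0.477935
R(3,3) = (64·(-0.477935) − (-0.477399)) / 63 = -0.477944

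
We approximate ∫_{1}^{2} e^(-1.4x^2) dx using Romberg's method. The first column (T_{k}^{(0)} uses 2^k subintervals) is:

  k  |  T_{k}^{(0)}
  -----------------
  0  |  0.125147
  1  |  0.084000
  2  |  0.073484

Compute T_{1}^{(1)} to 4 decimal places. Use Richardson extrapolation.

0.0703

Richardson extrapolation on the trapezoidal column (denominator 4−1=3):
T_{1}^{(1)} = (4·0.084000 − 0.125147) / 3 = 0.070284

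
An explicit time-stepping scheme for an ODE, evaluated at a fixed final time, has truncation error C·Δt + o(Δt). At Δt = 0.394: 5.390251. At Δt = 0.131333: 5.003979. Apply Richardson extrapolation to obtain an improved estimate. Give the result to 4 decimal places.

4.8108

The leading error scales as Δt; refining by a factor of 3 reduces it by 3^1 = 3.
Extrapolated value = (3·A(Δt/3) − A(Δt)) / (3 − 1)
= (3·5.003979 − 5.390251) / 2
= 9.621686 / 2 = 4.810843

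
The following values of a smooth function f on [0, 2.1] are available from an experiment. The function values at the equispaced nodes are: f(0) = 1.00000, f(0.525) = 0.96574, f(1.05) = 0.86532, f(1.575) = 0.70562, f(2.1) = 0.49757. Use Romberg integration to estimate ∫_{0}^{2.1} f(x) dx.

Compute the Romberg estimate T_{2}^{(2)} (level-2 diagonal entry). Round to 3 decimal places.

T_{0}^{(0)} (trapezoid, 1 panel, h=2.1000): 1.57245
T_{1}^{(0)} (trapezoid, 2 panels, h=1.0500): 1.69481
T_{2}^{(0)} (trapezoid, 4 panels, h=0.5250): 1.72487
T_{1}^{(1)} = 1.69481 + (1.69481 − 1.57245)/3 = 1.73560
T_{2}^{(1)} = 1.72487 + (1.72487 − 1.69481)/3 = 1.73489
T_{2}^{(2)} = 1.73489 + (1.73489 − 1.73560)/15 = 1.73484

1.735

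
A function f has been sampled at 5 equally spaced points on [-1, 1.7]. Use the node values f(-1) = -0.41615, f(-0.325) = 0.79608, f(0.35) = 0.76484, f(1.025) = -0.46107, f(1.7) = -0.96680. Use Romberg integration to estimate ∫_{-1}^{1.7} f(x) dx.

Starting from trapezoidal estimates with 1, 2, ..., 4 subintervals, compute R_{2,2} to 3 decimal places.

0.307

R_{0,0} (trapezoid, 1 panel, h=2.7000): -1.86698
R_{1,0} (trapezoid, 2 panels, h=1.3500): 0.09904
R_{2,0} (trapezoid, 4 panels, h=0.6750): 0.27565
R_{1,1} = 0.09904 + (0.09904 − (-1.86698))/3 = 0.75438
R_{2,1} = 0.27565 + (0.27565 − 0.09904)/3 = 0.33452
R_{2,2} = 0.33452 + (0.33452 − 0.75438)/15 = 0.30653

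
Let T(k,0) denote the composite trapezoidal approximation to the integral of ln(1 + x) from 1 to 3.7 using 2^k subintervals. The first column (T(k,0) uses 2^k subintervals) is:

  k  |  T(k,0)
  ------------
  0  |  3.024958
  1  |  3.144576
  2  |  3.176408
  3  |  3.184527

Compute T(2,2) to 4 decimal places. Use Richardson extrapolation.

3.1872

Richardson extrapolation on the trapezoidal column (denominator 4−1=3):
T(1,1) = (4·3.144576 − 3.024958) / 3 = 3.184449
T(2,1) = 3.176408 + (3.176408 − 3.144576)/3 = 3.187019
T(2,2) = 3.187019 + (3.187019 − 3.184449)/15 = 3.187190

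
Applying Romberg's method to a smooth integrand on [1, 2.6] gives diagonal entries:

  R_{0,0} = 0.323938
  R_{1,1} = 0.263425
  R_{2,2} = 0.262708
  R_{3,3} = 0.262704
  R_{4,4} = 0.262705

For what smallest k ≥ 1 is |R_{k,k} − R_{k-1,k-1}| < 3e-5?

k = 3

|R_{1,1} − R_{0,0}| = 0.060513 ≥ 3e-5
|R_{2,2} − R_{1,1}| = 0.000717 ≥ 3e-5
|R_{3,3} − R_{2,2}| = 0.000004 < 3e-5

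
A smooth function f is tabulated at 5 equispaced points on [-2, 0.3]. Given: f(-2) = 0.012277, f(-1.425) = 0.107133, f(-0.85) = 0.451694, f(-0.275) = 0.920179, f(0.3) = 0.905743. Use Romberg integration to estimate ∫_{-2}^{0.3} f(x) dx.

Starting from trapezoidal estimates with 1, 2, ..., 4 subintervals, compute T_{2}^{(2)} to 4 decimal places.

1.1429

T_{0}^{(0)} (trapezoid, 1 panel, h=2.3000): 1.055723
T_{1}^{(0)} (trapezoid, 2 panels, h=1.1500): 1.047310
T_{2}^{(0)} (trapezoid, 4 panels, h=0.5750): 1.114359
T_{1}^{(1)} = 1.047310 + (1.047310 − 1.055723)/3 = 1.044506
T_{2}^{(1)} = 1.114359 + (1.114359 − 1.047310)/3 = 1.136709
T_{2}^{(2)} = 1.136709 + (1.136709 − 1.044506)/15 = 1.142856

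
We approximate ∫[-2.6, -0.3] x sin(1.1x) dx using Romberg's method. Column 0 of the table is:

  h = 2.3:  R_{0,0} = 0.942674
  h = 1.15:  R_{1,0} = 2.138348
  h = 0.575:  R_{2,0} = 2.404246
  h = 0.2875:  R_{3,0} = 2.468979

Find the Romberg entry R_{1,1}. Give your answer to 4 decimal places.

2.5369

R_{1,1} = 2.138348 + (2.138348 − 0.942674)/3 = 2.536906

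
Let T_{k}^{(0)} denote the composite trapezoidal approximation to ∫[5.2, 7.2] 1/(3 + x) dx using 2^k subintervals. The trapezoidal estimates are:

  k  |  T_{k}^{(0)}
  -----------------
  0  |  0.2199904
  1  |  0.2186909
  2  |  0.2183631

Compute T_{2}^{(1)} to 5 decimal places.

T_{2}^{(1)} = (4·0.2183631 − 0.2186909) / 3 = 0.2182538

0.21825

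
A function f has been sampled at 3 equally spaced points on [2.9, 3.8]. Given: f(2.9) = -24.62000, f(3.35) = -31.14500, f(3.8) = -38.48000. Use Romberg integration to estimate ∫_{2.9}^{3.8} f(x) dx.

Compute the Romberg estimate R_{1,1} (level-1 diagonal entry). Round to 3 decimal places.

-28.152

R_{0,0} (trapezoid, 1 panel, h=0.9000): -28.39500
R_{1,0} (trapezoid, 2 panels, h=0.4500): -28.21275
R_{1,1} = -28.21275 + (-28.21275 − (-28.39500))/3 = -28.15200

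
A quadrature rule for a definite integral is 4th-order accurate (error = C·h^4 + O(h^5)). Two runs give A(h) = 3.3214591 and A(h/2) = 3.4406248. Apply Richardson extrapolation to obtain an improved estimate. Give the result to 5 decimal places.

3.44857

The leading error scales as h^4; refining by a factor of 2 reduces it by 2^4 = 16.
Extrapolated value = (16·A(h/2) − A(h)) / (16 − 1)
= (16·3.4406248 − 3.3214591) / 15
= 51.7285377 / 15 = 3.4485692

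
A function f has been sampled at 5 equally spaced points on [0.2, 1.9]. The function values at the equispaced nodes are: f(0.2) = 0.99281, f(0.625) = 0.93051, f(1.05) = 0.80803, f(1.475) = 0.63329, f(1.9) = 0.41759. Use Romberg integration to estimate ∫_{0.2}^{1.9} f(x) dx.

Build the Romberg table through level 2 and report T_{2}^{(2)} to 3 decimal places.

T_{0}^{(0)} (trapezoid, 1 panel, h=1.7000): 1.19884
T_{1}^{(0)} (trapezoid, 2 panels, h=0.8500): 1.28625
T_{2}^{(0)} (trapezoid, 4 panels, h=0.4250): 1.30774
T_{1}^{(1)} = 1.28625 + (1.28625 − 1.19884)/3 = 1.31539
T_{2}^{(1)} = 1.30774 + (1.30774 − 1.28625)/3 = 1.31490
T_{2}^{(2)} = 1.31490 + (1.31490 − 1.31539)/15 = 1.31487

1.315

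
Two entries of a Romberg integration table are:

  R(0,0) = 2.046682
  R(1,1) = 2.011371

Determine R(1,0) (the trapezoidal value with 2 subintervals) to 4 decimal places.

2.0202

From R(1,1) = (4·R(1,0) − R(0,0))/3, solve for R(1,0):
4·R(1,0) = 3·2.011371 + 2.046682 = 8.080795
R(1,0) = 2.020199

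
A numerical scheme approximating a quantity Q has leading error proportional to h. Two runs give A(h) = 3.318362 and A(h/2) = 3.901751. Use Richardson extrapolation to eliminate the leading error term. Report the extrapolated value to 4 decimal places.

Extrapolated value = (2·A(h/2) − A(h)) / (2 − 1)
= (2·3.901751 − 3.318362) / 1
= 4.485140 / 1 = 4.485140

4.4851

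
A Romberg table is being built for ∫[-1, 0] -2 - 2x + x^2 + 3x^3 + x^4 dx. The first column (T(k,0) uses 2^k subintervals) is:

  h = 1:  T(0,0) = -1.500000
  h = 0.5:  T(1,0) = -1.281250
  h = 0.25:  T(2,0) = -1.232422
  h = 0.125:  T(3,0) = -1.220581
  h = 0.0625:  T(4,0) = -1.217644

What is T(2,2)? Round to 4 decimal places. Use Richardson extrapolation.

Richardson extrapolation on the trapezoidal column (denominator 4−1=3):
T(1,1) = (4·(-1.281250) − (-1.500000)) / 3 = -1.208333
T(2,1) = -1.232422 + (-1.232422 − (-1.281250))/3 = -1.216146
T(2,2) = -1.216146 + (-1.216146 − (-1.208333))/15 = -1.216667

-1.2167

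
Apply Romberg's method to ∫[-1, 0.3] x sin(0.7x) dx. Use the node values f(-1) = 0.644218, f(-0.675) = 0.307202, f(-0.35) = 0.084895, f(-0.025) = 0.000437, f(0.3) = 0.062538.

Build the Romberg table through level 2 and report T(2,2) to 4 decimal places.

T(0,0) (trapezoid, 1 panel, h=1.3000): 0.459391
T(1,0) (trapezoid, 2 panels, h=0.6500): 0.284877
T(2,0) (trapezoid, 4 panels, h=0.3250): 0.242421
T(1,1) = 0.284877 + (0.284877 − 0.459391)/3 = 0.226706
T(2,1) = 0.242421 + (0.242421 − 0.284877)/3 = 0.228269
T(2,2) = 0.228269 + (0.228269 − 0.226706)/15 = 0.228373

0.2284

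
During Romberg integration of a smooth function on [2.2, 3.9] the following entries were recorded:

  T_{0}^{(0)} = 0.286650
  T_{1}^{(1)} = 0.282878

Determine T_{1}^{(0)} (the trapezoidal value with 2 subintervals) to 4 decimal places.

From T_{1}^{(1)} = (4·T_{1}^{(0)} − T_{0}^{(0)})/3, solve for T_{1}^{(0)}:
4·T_{1}^{(0)} = 3·0.282878 + 0.286650 = 1.135284
T_{1}^{(0)} = 0.283821

0.2838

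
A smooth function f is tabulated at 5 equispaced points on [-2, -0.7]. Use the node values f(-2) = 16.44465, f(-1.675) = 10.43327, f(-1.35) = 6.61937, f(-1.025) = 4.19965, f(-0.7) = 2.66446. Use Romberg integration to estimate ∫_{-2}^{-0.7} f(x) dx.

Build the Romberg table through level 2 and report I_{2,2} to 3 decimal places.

9.843

I_{0,0} (trapezoid, 1 panel, h=1.3000): 12.42092
I_{1,0} (trapezoid, 2 panels, h=0.6500): 10.51305
I_{2,0} (trapezoid, 4 panels, h=0.3250): 10.01222
I_{1,1} = 10.51305 + (10.51305 − 12.42092)/3 = 9.87709
I_{2,1} = 10.01222 + (10.01222 − 10.51305)/3 = 9.84528
I_{2,2} = 9.84528 + (9.84528 − 9.87709)/15 = 9.84316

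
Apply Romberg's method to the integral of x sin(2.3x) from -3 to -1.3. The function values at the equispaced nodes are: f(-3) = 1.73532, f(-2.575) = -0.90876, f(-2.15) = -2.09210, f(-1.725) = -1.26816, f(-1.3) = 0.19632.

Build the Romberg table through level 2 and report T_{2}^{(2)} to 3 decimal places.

T_{0}^{(0)} (trapezoid, 1 panel, h=1.7000): 1.64189
T_{1}^{(0)} (trapezoid, 2 panels, h=0.8500): -0.95734
T_{2}^{(0)} (trapezoid, 4 panels, h=0.4250): -1.40386
T_{1}^{(1)} = -0.95734 + (-0.95734 − 1.64189)/3 = -1.82375
T_{2}^{(1)} = -1.40386 + (-1.40386 − (-0.95734))/3 = -1.55270
T_{2}^{(2)} = -1.55270 + (-1.55270 − (-1.82375))/15 = -1.53463

-1.535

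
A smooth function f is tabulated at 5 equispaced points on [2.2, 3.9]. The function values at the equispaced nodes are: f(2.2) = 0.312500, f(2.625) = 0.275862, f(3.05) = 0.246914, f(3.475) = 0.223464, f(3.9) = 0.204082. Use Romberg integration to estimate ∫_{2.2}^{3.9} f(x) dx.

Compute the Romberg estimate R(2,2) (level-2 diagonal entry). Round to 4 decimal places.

R(0,0) (trapezoid, 1 panel, h=1.7000): 0.439095
R(1,0) (trapezoid, 2 panels, h=0.8500): 0.429424
R(2,0) (trapezoid, 4 panels, h=0.4250): 0.426926
R(1,1) = 0.429424 + (0.429424 − 0.439095)/3 = 0.426200
R(2,1) = 0.426926 + (0.426926 − 0.429424)/3 = 0.426093
R(2,2) = 0.426093 + (0.426093 − 0.426200)/15 = 0.426086

0.4261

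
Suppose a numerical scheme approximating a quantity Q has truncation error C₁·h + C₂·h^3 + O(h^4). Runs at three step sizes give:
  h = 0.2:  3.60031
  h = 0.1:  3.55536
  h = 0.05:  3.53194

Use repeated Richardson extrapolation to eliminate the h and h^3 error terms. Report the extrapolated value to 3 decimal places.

First eliminate the h term (factor 2^1 = 2):
  B₁ = (2·3.55536 − 3.60031)/1 = 3.51041
  B₂ = (2·3.53194 − 3.55536)/1 = 3.50852
Then eliminate the h^3 term (factor 2^3 = 8):
  (8·3.50852 − 3.51041)/7 = 3.50825

3.508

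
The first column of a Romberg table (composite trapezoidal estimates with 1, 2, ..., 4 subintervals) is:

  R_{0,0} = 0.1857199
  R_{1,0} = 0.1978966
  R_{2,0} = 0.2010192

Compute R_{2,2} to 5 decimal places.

0.20207

R_{1,1} = (4·0.1978966 − 0.1857199) / 3 = 0.2019555
R_{2,1} = 0.2010192 + (0.2010192 − 0.1978966)/3 = 0.2020601
R_{2,2} = (16·0.2020601 − 0.2019555) / 15 = 0.2020671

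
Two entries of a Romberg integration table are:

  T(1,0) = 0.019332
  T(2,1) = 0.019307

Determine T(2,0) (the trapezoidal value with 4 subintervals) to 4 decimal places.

0.0193

From T(2,1) = (4·T(2,0) − T(1,0))/3, solve for T(2,0):
4·T(2,0) = 3·0.019307 + 0.019332 = 0.077253
T(2,0) = 0.019313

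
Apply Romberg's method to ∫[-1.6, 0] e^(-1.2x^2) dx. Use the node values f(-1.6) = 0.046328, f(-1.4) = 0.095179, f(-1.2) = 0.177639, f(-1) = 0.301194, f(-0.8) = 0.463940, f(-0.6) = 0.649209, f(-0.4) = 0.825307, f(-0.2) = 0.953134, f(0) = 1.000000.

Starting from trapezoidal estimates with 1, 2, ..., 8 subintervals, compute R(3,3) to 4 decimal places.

R(0,0) (trapezoid, 1 panel, h=1.6000): 0.837062
R(1,0) (trapezoid, 2 panels, h=0.8000): 0.789683
R(2,0) (trapezoid, 4 panels, h=0.4000): 0.796020
R(3,0) (trapezoid, 8 panels, h=0.2000): 0.797753
R(1,1) = 0.789683 + (0.789683 − 0.837062)/3 = 0.773890
R(2,1) = 0.796020 + (0.796020 − 0.789683)/3 = 0.798132
R(3,1) = 0.797753 + (0.797753 − 0.796020)/3 = 0.798331
R(2,2) = 0.798132 + (0.798132 − 0.773890)/15 = 0.799748
R(3,2) = 0.798331 + (0.798331 − 0.798132)/15 = 0.798344
R(3,3) = 0.798344 + (0.798344 − 0.799748)/63 = 0.798322

0.7983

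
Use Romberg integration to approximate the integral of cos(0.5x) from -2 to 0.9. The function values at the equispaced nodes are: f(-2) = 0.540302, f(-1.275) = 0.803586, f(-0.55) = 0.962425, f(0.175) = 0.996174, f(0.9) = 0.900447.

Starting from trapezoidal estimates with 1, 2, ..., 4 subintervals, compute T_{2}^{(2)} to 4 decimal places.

2.5529

T_{0}^{(0)} (trapezoid, 1 panel, h=2.9000): 2.089086
T_{1}^{(0)} (trapezoid, 2 panels, h=1.4500): 2.440059
T_{2}^{(0)} (trapezoid, 4 panels, h=0.7250): 2.524856
T_{1}^{(1)} = 2.440059 + (2.440059 − 2.089086)/3 = 2.557050
T_{2}^{(1)} = 2.524856 + (2.524856 − 2.440059)/3 = 2.553122
T_{2}^{(2)} = 2.553122 + (2.553122 − 2.557050)/15 = 2.552860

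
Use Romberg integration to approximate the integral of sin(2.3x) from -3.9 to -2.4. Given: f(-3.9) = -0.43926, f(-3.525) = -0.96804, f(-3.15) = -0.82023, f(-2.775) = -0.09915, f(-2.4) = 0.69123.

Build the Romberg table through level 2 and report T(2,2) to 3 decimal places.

-0.704

T(0,0) (trapezoid, 1 panel, h=1.5000): 0.18898
T(1,0) (trapezoid, 2 panels, h=0.7500): -0.52068
T(2,0) (trapezoid, 4 panels, h=0.3750): -0.66054
T(1,1) = -0.52068 + (-0.52068 − 0.18898)/3 = -0.75723
T(2,1) = -0.66054 + (-0.66054 − (-0.52068))/3 = -0.70716
T(2,2) = -0.70716 + (-0.70716 − (-0.75723))/15 = -0.70382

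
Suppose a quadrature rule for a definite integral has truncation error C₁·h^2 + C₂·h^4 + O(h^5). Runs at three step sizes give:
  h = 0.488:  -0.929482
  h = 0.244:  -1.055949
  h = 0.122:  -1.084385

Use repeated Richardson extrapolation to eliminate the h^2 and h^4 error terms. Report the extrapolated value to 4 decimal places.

-1.0936

First eliminate the h^2 term (factor 2^2 = 4):
  B₁ = (4·(-1.055949) − (-0.929482))/3 = -1.098105
  B₂ = (4·(-1.084385) − (-1.055949))/3 = -1.093864
Then eliminate the h^4 term (factor 2^4 = 16):
  (16·(-1.093864) − (-1.098105))/15 = -1.093581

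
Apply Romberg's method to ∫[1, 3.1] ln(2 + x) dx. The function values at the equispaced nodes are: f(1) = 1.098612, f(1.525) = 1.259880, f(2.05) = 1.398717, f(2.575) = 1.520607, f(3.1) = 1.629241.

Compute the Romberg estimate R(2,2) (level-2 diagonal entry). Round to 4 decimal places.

2.9133

R(0,0) (trapezoid, 1 panel, h=2.1000): 2.864246
R(1,0) (trapezoid, 2 panels, h=1.0500): 2.900776
R(2,0) (trapezoid, 4 panels, h=0.5250): 2.910144
R(1,1) = 2.900776 + (2.900776 − 2.864246)/3 = 2.912953
R(2,1) = 2.910144 + (2.910144 − 2.900776)/3 = 2.913267
R(2,2) = 2.913267 + (2.913267 − 2.912953)/15 = 2.913288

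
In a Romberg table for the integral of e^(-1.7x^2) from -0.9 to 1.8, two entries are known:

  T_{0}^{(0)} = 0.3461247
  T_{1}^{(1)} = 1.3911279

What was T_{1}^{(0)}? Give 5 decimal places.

1.12988

From T_{1}^{(1)} = (4·T_{1}^{(0)} − T_{0}^{(0)})/3, solve for T_{1}^{(0)}:
4·T_{1}^{(0)} = 3·1.3911279 + 0.3461247 = 4.5195084
T_{1}^{(0)} = 1.1298771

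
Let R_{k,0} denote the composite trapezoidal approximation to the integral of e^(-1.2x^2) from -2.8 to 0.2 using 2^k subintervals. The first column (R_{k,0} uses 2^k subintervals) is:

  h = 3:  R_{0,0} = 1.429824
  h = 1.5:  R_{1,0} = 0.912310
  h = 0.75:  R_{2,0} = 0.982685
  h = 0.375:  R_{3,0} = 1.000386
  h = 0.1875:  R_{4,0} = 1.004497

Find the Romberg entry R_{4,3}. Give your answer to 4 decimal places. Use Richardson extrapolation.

Richardson extrapolation on the trapezoidal column (denominator 4−1=3):
R_{2,1} = 0.982685 + (0.982685 − 0.912310)/3 = 1.006143
R_{3,1} = 1.000386 + (1.000386 − 0.982685)/3 = 1.006286
R_{4,1} = (4·1.004497 − 1.000386) / 3 = 1.005867
R_{3,2} = (16·1.006286 − 1.006143) / 15 = 1.006296
R_{4,2} = (16·1.005867 − 1.006286) / 15 = 1.005839
R_{4,3} = (64·1.005839 − 1.006296) / 63 = 1.005832

1.0058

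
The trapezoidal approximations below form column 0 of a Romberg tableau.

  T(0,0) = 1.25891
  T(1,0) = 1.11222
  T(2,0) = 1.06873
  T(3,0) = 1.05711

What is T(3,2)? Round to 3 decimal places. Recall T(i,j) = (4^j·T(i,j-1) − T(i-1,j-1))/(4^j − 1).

1.053

T(2,1) = 1.06873 + (1.06873 − 1.11222)/3 = 1.05423
T(3,1) = 1.05711 + (1.05711 − 1.06873)/3 = 1.05324
T(3,2) = (16·1.05324 − 1.05423) / 15 = 1.05317
(Column j=1 coincides with Simpson's rule on the same nodes.)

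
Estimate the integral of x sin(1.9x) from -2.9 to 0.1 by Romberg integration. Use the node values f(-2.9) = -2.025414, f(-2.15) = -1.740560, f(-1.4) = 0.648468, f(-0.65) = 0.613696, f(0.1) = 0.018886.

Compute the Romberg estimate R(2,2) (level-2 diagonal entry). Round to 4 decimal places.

R(0,0) (trapezoid, 1 panel, h=3.0000): -3.009792
R(1,0) (trapezoid, 2 panels, h=1.5000): -0.532194
R(2,0) (trapezoid, 4 panels, h=0.7500): -1.111245
R(1,1) = -0.532194 + (-0.532194 − (-3.009792))/3 = 0.293672
R(2,1) = -1.111245 + (-1.111245 − (-0.532194))/3 = -1.304262
R(2,2) = -1.304262 + (-1.304262 − 0.293672)/15 = -1.410791

-1.4108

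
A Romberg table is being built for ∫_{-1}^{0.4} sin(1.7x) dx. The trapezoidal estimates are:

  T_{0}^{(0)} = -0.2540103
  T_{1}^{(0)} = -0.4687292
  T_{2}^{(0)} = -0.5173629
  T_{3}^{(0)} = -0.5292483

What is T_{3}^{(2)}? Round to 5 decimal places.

T_{2}^{(1)} = (4·(-0.5173629) − (-0.4687292)) / 3 = -0.5335741
T_{3}^{(1)} = -0.5292483 + (-0.5292483 − (-0.5173629))/3 = -0.5332101
T_{3}^{(2)} = (16·(-0.5332101) − (-0.5335741)) / 15 = -0.5331858

-0.53319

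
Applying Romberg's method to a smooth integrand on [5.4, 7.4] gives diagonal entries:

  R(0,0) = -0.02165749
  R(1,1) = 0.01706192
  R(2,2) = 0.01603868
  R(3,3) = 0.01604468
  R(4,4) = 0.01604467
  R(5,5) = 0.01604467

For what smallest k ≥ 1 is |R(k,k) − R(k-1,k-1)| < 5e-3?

k = 2

|R(1,1) − R(0,0)| = 0.03871941 ≥ 5e-3
|R(2,2) − R(1,1)| = 0.00102324 < 5e-3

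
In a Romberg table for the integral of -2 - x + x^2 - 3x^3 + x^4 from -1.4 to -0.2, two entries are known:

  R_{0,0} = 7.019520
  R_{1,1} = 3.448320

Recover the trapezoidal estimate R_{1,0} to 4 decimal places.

4.3411

From R_{1,1} = (4·R_{1,0} − R_{0,0})/3, solve for R_{1,0}:
4·R_{1,0} = 3·3.448320 + 7.019520 = 17.364480
R_{1,0} = 4.341120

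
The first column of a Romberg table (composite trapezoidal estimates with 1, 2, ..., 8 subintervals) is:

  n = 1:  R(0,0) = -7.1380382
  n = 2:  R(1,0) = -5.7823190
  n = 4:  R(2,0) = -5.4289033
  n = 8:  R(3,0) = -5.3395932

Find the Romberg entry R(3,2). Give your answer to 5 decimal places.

-5.30974

Richardson extrapolation on the trapezoidal column (denominator 4−1=3):
R(2,1) = -5.4289033 + (-5.4289033 − (-5.7823190))/3 = -5.3110981
R(3,1) = -5.3395932 + (-5.3395932 − (-5.4289033))/3 = -5.3098232
R(3,2) = -5.3098232 + (-5.3098232 − (-5.3110981))/15 = -5.3097382
(Column j=1 coincides with Simpson's rule on the same nodes.)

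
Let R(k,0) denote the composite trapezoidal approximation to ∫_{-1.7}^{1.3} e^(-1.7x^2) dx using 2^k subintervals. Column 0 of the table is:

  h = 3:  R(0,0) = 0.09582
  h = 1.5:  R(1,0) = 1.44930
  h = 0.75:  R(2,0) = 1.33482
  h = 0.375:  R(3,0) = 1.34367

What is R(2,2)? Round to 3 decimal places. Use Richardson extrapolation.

Richardson extrapolation on the trapezoidal column (denominator 4−1=3):
R(1,1) = (4·1.44930 − 0.09582) / 3 = 1.90046
R(2,1) = (4·1.33482 − 1.44930) / 3 = 1.29666
R(2,2) = (16·1.29666 − 1.90046) / 15 = 1.25641

1.256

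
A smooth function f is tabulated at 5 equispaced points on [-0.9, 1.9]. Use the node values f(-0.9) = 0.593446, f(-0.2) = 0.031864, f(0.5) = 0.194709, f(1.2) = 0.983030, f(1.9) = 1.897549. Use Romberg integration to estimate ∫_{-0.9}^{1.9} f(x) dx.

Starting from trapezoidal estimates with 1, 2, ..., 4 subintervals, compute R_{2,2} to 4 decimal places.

R_{0,0} (trapezoid, 1 panel, h=2.8000): 3.487393
R_{1,0} (trapezoid, 2 panels, h=1.4000): 2.016289
R_{2,0} (trapezoid, 4 panels, h=0.7000): 1.718570
R_{1,1} = 2.016289 + (2.016289 − 3.487393)/3 = 1.525921
R_{2,1} = 1.718570 + (1.718570 − 2.016289)/3 = 1.619330
R_{2,2} = 1.619330 + (1.619330 − 1.525921)/15 = 1.625557

1.6256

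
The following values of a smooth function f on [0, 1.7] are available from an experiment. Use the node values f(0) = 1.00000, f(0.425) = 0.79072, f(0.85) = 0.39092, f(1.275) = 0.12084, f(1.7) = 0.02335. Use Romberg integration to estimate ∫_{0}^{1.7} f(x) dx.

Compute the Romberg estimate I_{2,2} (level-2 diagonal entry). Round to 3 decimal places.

0.775

I_{0,0} (trapezoid, 1 panel, h=1.7000): 0.86985
I_{1,0} (trapezoid, 2 panels, h=0.8500): 0.76721
I_{2,0} (trapezoid, 4 panels, h=0.4250): 0.77102
I_{1,1} = 0.76721 + (0.76721 − 0.86985)/3 = 0.73300
I_{2,1} = 0.77102 + (0.77102 − 0.76721)/3 = 0.77229
I_{2,2} = 0.77229 + (0.77229 − 0.73300)/15 = 0.77491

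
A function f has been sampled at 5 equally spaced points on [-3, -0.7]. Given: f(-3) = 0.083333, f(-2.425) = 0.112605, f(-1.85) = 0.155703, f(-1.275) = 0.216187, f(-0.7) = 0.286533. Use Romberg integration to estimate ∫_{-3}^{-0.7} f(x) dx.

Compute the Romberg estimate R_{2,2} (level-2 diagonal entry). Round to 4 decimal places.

R_{0,0} (trapezoid, 1 panel, h=2.3000): 0.425346
R_{1,0} (trapezoid, 2 panels, h=1.1500): 0.391731
R_{2,0} (trapezoid, 4 panels, h=0.5750): 0.384921
R_{1,1} = 0.391731 + (0.391731 − 0.425346)/3 = 0.380526
R_{2,1} = 0.384921 + (0.384921 − 0.391731)/3 = 0.382651
R_{2,2} = 0.382651 + (0.382651 − 0.380526)/15 = 0.382793

0.3828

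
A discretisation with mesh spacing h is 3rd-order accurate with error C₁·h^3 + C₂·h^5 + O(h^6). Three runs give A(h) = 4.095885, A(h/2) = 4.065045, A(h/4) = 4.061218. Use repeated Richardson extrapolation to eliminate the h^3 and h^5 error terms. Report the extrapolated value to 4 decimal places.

4.0607

First eliminate the h^3 term (factor 2^3 = 8):
  B₁ = (8·4.065045 − 4.095885)/7 = 4.060639
  B₂ = (8·4.061218 − 4.065045)/7 = 4.060671
Then eliminate the h^5 term (factor 2^5 = 32):
  (32·4.060671 − 4.060639)/31 = 4.060672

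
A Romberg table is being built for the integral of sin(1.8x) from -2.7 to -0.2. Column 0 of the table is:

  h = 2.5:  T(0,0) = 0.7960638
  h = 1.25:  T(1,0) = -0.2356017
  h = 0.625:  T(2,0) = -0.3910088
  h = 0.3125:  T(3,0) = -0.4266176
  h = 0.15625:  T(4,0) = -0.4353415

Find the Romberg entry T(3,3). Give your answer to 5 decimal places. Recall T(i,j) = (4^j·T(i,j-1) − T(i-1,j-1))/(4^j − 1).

T(1,1) = (4·(-0.2356017) − 0.7960638) / 3 = -0.5794902
T(2,1) = -0.3910088 + (-0.3910088 − (-0.2356017))/3 = -0.4428112
T(3,1) = (4·(-0.4266176) − (-0.3910088)) / 3 = -0.4384872
T(2,2) = -0.4428112 + (-0.4428112 − (-0.5794902))/15 = -0.4336993
T(3,2) = -0.4384872 + (-0.4384872 − (-0.4428112))/15 = -0.4381989
T(3,3) = -0.4381989 + (-0.4381989 − (-0.4336993))/63 = -0.4382703
(Column j=1 coincides with Simpson's rule on the same nodes.)

-0.43827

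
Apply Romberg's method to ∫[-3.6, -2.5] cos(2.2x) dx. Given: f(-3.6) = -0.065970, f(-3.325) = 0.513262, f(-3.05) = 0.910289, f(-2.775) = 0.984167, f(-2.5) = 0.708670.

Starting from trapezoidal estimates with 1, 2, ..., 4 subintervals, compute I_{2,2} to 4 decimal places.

I_{0,0} (trapezoid, 1 panel, h=1.1000): 0.353485
I_{1,0} (trapezoid, 2 panels, h=0.5500): 0.677401
I_{2,0} (trapezoid, 4 panels, h=0.2750): 0.750494
I_{1,1} = 0.677401 + (0.677401 − 0.353485)/3 = 0.785373
I_{2,1} = 0.750494 + (0.750494 − 0.677401)/3 = 0.774858
I_{2,2} = 0.774858 + (0.774858 − 0.785373)/15 = 0.774157

0.7742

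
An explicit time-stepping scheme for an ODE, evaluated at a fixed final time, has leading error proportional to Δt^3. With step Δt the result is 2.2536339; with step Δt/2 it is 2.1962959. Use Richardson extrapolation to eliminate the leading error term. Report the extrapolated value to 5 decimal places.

2.18810

Extrapolated value = (8·A(Δt/2) − A(Δt)) / (8 − 1)
= (8·2.1962959 − 2.2536339) / 7
= 15.3167333 / 7 = 2.1881048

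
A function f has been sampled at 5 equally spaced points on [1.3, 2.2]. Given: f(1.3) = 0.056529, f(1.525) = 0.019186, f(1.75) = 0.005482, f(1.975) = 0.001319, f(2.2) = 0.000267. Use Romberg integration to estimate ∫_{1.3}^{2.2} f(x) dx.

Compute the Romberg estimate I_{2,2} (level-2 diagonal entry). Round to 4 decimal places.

I_{0,0} (trapezoid, 1 panel, h=0.9000): 0.025558
I_{1,0} (trapezoid, 2 panels, h=0.4500): 0.015246
I_{2,0} (trapezoid, 4 panels, h=0.2250): 0.012237
I_{1,1} = 0.015246 + (0.015246 − 0.025558)/3 = 0.011809
I_{2,1} = 0.012237 + (0.012237 − 0.015246)/3 = 0.011234
I_{2,2} = 0.011234 + (0.011234 − 0.011809)/15 = 0.011196

0.0112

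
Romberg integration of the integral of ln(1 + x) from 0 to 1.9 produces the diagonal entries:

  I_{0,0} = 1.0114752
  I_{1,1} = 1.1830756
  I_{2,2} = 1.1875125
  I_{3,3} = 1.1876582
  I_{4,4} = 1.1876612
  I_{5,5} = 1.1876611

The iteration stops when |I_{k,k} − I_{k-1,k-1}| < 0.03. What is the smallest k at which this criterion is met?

|I_{1,1} − I_{0,0}| = 0.1716004 ≥ 0.03
|I_{2,2} − I_{1,1}| = 0.0044369 < 0.03

k = 2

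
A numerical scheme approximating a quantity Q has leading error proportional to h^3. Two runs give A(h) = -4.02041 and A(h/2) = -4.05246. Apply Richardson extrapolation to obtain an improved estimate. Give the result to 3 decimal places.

The leading error scales as h^3; refining by a factor of 2 reduces it by 2^3 = 8.
Extrapolated value = (8·A(h/2) − A(h)) / (8 − 1)
= (8·(-4.05246) − (-4.02041)) / 7
= -28.39927 / 7 = -4.05704

-4.057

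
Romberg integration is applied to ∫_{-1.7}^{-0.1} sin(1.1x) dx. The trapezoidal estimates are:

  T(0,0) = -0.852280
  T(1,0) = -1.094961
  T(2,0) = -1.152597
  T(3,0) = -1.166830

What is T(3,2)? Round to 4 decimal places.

-1.1716

Richardson extrapolation on the trapezoidal column (denominator 4−1=3):
T(2,1) = (4·(-1.152597) − (-1.094961)) / 3 = -1.171809
T(3,1) = (4·(-1.166830) − (-1.152597)) / 3 = -1.171574
T(3,2) = -1.171574 + (-1.171574 − (-1.171809))/15 = -1.171558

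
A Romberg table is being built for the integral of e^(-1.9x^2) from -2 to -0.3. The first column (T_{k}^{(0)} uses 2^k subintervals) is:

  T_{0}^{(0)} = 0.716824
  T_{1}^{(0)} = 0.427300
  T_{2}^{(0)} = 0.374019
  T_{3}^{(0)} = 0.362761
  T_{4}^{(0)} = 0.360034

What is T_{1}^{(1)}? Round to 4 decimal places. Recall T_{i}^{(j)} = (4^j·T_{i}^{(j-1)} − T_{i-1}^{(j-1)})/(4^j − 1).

Richardson extrapolation on the trapezoidal column (denominator 4−1=3):
T_{1}^{(1)} = (4·0.427300 − 0.716824) / 3 = 0.330792

0.3308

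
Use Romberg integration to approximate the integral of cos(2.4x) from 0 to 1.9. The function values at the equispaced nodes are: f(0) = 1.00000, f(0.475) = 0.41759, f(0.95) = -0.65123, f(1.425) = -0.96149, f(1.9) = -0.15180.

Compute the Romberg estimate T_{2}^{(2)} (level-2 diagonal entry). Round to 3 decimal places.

-0.407

T_{0}^{(0)} (trapezoid, 1 panel, h=1.9000): 0.80579
T_{1}^{(0)} (trapezoid, 2 panels, h=0.9500): -0.21577
T_{2}^{(0)} (trapezoid, 4 panels, h=0.4750): -0.36624
T_{1}^{(1)} = -0.21577 + (-0.21577 − 0.80579)/3 = -0.55629
T_{2}^{(1)} = -0.36624 + (-0.36624 − (-0.21577))/3 = -0.41640
T_{2}^{(2)} = -0.41640 + (-0.41640 − (-0.55629))/15 = -0.40707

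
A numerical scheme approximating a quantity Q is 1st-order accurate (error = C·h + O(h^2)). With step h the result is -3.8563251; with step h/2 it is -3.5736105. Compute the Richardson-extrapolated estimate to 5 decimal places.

The leading error scales as h; refining by a factor of 2 reduces it by 2^1 = 2.
Extrapolated value = (2·A(h/2) − A(h)) / (2 − 1)
= (2·(-3.5736105) − (-3.8563251)) / 1
= -3.2908959 / 1 = -3.2908959

-3.29090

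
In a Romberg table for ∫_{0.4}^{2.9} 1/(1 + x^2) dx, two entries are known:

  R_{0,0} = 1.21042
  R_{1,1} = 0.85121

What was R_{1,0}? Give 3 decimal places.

0.941

From R_{1,1} = (4·R_{1,0} − R_{0,0})/3, solve for R_{1,0}:
4·R_{1,0} = 3·0.85121 + 1.21042 = 3.76405
R_{1,0} = 0.94101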